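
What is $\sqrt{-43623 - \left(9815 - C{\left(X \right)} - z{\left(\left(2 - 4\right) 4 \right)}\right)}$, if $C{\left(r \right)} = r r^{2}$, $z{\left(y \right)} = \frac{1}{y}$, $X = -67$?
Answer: $\frac{i \sqrt{5667218}}{4} \approx 595.15 i$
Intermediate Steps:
$C{\left(r \right)} = r^{3}$
$\sqrt{-43623 - \left(9815 - C{\left(X \right)} - z{\left(\left(2 - 4\right) 4 \right)}\right)} = \sqrt{-43623 + \left(\left(\left(-67\right)^{3} + \frac{1}{\left(2 - 4\right) 4}\right) - 9815\right)} = \sqrt{-43623 - \left(310578 + \frac{1}{8}\right)} = \sqrt{-43623 - \frac{2484625}{8}} = \sqrt{- \frac{2833609}{8}} = \frac{i \sqrt{5667218}}{4}$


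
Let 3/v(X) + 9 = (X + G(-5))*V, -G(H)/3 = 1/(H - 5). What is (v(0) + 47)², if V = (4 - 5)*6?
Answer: 707281/324 ≈ 2183.0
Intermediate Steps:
G(H) = -3/(-5 + H) (G(H) = -3/(H - 5) = -3/(-5 + H))
V = -6 (V = -1*6 = -6)
v(X) = 3/(-54/5 - 6*X) (v(X) = 3/(-9 + (X - 3/(-5 - 5))*(-6)) = 3/(-9 + (X - 3/(-10))*(-6)) = 3/(-9 + (X - 3*(-⅒))*(-6)) = 3/(-9 + (X + 3/10)*(-6)) = 3/(-9 + (3/10 + X)*(-6)) = 3/(-9 + (-9/5 - 6*X)) = 3/(-54/5 - 6*X))
(v(0) + 47)² = (-5/(18 + 10*0) + 47)² = (-5/(18 + 0) + 47)² = (-5/18 + 47)² = (841/18)² = 707281/324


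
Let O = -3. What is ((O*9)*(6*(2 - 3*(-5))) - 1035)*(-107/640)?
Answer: 405423/640 ≈ 633.47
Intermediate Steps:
((O*9)*(6*(2 - 3*(-5))) - 1035)*(-107/640) = ((-3*9)*(6*(2 - 3*(-5))) - 1035)*(-107/640) = (-162*(2 + 15) - 1035)*(-107*1/640) = (-162*17 - 1035)*(-107/640) = (-27*102 - 1035)*(-107/640) = (-2754 - 1035)*(-107/640) = -3789*(-107/640) = 405423/640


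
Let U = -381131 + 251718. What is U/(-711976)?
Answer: 129413/711976 ≈ 0.18177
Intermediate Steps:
U = -129413
U/(-711976) = -129413/(-711976) = -129413*(-1/711976) = 129413/711976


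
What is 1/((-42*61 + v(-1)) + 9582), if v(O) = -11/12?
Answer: 12/84229 ≈ 0.00014247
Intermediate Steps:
v(O) = -11/12 (v(O) = -11*1/12 = -11/12)
1/((-42*61 + v(-1)) + 9582) = 1/((-42*61 - 11/12) + 9582) = 1/((-2562 - 11/12) + 9582) = 1/(-30755/12 + 9582) = 1/(84229/12) = 12/84229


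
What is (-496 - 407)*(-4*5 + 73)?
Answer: -47859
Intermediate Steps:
(-496 - 407)*(-4*5 + 73) = -903*(-20 + 73) = -903*53 = -47859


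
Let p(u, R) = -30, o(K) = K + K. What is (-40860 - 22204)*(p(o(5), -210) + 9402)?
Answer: -591035808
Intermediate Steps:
o(K) = 2*K
(-40860 - 22204)*(p(o(5), -210) + 9402) = (-40860 - 22204)*(-30 + 9402) = -63064*9372 = -591035808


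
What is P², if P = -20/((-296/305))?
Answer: 2325625/5476 ≈ 424.69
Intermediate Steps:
P = 1525/74 (P = -20/((-296*1/305)) = -20/(-296/305) = -20*(-305/296) = 1525/74 ≈ 20.608)
P² = (1525/74)² = 2325625/5476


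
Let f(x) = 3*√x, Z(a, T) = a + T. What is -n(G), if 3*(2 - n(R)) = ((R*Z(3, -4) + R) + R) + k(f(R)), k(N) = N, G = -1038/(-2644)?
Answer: -2471/1322 + √686118/1322 ≈ -1.2426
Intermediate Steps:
Z(a, T) = T + a
G = 519/1322 (G = -1038*(-1/2644) = 519/1322 ≈ 0.39259)
n(R) = 2 - √R - R/3 (n(R) = 2 - (((R*(-4 + 3) + R) + R) + 3*√R)/3 = 2 - (((R*(-1) + R) + R) + 3*√R)/3 = 2 - (((-R + R) + R) + 3*√R)/3 = 2 - ((0 + R) + 3*√R)/3 = 2 - (R + 3*√R)/3 = 2 + (-√R - R/3) = 2 - √R - R/3)
-n(G) = -(2 - √(519/1322) - ⅓*519/1322) = -(2 - √686118/1322 - 173/1322) = -(2471/1322 - √686118/1322) = -2471/1322 + √686118/1322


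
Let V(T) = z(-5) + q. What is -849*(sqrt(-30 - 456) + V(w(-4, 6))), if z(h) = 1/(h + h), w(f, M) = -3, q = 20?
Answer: -168951/10 - 7641*I*sqrt(6) ≈ -16895.0 - 18717.0*I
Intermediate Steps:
z(h) = 1/(2*h)
V(T) = 199/10 (V(T) = (1/2)/(-5) + 20 = (1/2)*(-1/5) + 20 = -1/10 + 20 = 199/10)
-849*(sqrt(-30 - 456) + V(w(-4, 6))) = -849*(sqrt(-30 - 456) + 199/10) = -849*(sqrt(-486) + 199/10) = -849*(9*I*sqrt(6) + 199/10) = -849*(199/10 + 9*I*sqrt(6)) = -168951/10 - 7641*I*sqrt(6)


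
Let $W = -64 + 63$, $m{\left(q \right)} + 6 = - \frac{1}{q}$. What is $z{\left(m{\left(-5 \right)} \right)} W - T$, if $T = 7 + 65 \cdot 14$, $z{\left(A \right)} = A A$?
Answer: $- \frac{23766}{25} \approx -950.64$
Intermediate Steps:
$m{\left(q \right)} = -6 - \frac{1}{q}$
$z{\left(A \right)} = A^{2}$
$W = -1$
$T = 917$ ($T = 7 + 910 = 917$)
$z{\left(m{\left(-5 \right)} \right)} W - T = \left(-6 - \frac{1}{-5}\right)^{2} \left(-1\right) - 917 = \left(-6 - - \frac{1}{5}\right)^{2} \left(-1\right) - 917 = \left(-6 + \frac{1}{5}\right)^{2} \left(-1\right) - 917 = \left(- \frac{29}{5}\right)^{2} \left(-1\right) - 917 = \frac{841}{25} \left(-1\right) - 917 = - \frac{841}{25} - 917 = - \frac{23766}{25}$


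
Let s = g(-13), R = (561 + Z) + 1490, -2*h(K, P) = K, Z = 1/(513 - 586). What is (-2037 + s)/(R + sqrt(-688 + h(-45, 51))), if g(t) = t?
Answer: -44811794600/44840447467 + 120168950*I*sqrt(22)/44840447467 ≈ -0.99936 + 0.01257*I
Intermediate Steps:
Z = -1/73 (Z = 1/(-73) = -1/73 ≈ -0.013699)
h(K, P) = -K/2
R = 149722/73 (R = (561 - 1/73) + 1490 = 40952/73 + 1490 = 149722/73 ≈ 2051.0)
s = -13
(-2037 + s)/(R + sqrt(-688 + h(-45, 51))) = (-2037 - 13)/(149722/73 + sqrt(-688 - 1/2*(-45))) = -2050/(149722/73 + sqrt(-688 + 45/2)) = -2050/(149722/73 + sqrt(-1331/2)) = -2050/(149722/73 + 11*I*sqrt(22)/2)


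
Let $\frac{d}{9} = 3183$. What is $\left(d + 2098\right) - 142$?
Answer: $30603$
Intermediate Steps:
$d = 28647$ ($d = 9 \cdot 3183 = 28647$)
$\left(d + 2098\right) - 142 = \left(28647 + 2098\right) - 142 = 30745 - 142 = 30603$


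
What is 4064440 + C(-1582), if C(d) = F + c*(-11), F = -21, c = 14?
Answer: 4064265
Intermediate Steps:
C(d) = -175 (C(d) = -21 + 14*(-11) = -21 - 154 = -175)
4064440 + C(-1582) = 4064440 - 175 = 4064265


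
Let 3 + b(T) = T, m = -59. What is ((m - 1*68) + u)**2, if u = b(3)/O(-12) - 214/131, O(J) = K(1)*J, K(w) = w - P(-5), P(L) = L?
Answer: 283956201/17161 ≈ 16547.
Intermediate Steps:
K(w) = 5 + w (K(w) = w - 1*(-5) = w + 5 = 5 + w)
O(J) = 6*J (O(J) = (5 + 1)*J = 6*J)
b(T) = -3 + T
u = -214/131 (u = (-3 + 3)/((6*(-12))) - 214/131 = 0/(-72) - 214*1/131 = 0*(-1/72) - 214/131 = 0 - 214/131 = -214/131 ≈ -1.6336)
((m - 1*68) + u)**2 = ((-59 - 1*68) - 214/131)**2 = ((-59 - 68) - 214/131)**2 = (-127 - 214/131)**2 = (-16851/131)**2 = 283956201/17161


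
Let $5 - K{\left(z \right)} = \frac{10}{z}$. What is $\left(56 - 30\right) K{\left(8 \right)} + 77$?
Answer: $\frac{349}{2} \approx 174.5$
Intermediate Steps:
$K{\left(z \right)} = 5 - \frac{10}{z}$
$\left(56 - 30\right) K{\left(8 \right)} + 77 = \left(56 - 30\right) \left(5 - \frac{10}{8}\right) + 77 = 26 \left(5 - \frac{5}{4}\right) + 77 = 26 \cdot \frac{15}{4} + 77 = \frac{195}{2} + 77 = \frac{349}{2}$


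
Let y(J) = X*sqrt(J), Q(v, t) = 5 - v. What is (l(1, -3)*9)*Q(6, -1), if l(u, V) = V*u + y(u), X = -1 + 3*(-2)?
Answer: 90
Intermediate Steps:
X = -7 (X = -1 - 6 = -7)
y(J) = -7*sqrt(J)
l(u, V) = -7*sqrt(u) + V*u (l(u, V) = V*u - 7*sqrt(u) = -7*sqrt(u) + V*u)
(l(1, -3)*9)*Q(6, -1) = ((-7*sqrt(1) - 3*1)*9)*(5 - 1*6) = ((-7*1 - 3)*9)*(5 - 6) = ((-7 - 3)*9)*(-1) = -10*9*(-1) = -90*(-1) = 90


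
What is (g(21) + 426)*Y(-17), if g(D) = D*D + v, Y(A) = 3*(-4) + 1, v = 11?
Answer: -9658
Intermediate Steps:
Y(A) = -11 (Y(A) = -12 + 1 = -11)
g(D) = 11 + D**2 (g(D) = D*D + 11 = D**2 + 11 = 11 + D**2)
(g(21) + 426)*Y(-17) = ((11 + 21**2) + 426)*(-11) = ((11 + 441) + 426)*(-11) = (452 + 426)*(-11) = 878*(-11) = -9658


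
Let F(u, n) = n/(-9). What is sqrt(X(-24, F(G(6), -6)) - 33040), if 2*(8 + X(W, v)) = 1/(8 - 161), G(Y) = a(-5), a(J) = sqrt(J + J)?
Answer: I*sqrt(343831426)/102 ≈ 181.79*I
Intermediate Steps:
a(J) = sqrt(2)*sqrt(J) (a(J) = sqrt(2*J) = sqrt(2)*sqrt(J))
G(Y) = I*sqrt(10) (G(Y) = sqrt(2)*sqrt(-5) = sqrt(2)*(I*sqrt(5)) = I*sqrt(10))
F(u, n) = -n/9 (F(u, n) = n*(-1/9) = -n/9)
X(W, v) = -2449/306 (X(W, v) = -8 + 1/(2*(8 - 161)) = -8 + (1/2)/(-153) = -8 + (1/2)*(-1/153) = -8 - 1/306 = -2449/306)
sqrt(X(-24, F(G(6), -6)) - 33040) = sqrt(-2449/306 - 33040) = sqrt(-10112689/306) = I*sqrt(343831426)/102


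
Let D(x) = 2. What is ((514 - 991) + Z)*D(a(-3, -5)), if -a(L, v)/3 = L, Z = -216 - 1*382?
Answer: -2150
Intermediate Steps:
Z = -598 (Z = -216 - 382 = -598)
a(L, v) = -3*L
((514 - 991) + Z)*D(a(-3, -5)) = ((514 - 991) - 598)*2 = (-477 - 598)*2 = -1075*2 = -2150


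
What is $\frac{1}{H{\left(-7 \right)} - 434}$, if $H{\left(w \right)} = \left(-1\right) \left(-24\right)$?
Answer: $- \frac{1}{410} \approx -0.002439$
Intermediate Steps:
$H{\left(w \right)} = 24$
$\frac{1}{H{\left(-7 \right)} - 434} = \frac{1}{24 - 434} = \frac{1}{-410} = - \frac{1}{410}$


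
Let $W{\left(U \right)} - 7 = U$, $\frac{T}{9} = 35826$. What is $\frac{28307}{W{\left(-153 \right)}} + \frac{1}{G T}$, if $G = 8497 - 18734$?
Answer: $- \frac{23358631094888}{120477625317} \approx -193.88$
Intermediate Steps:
$T = 322434$ ($T = 9 \cdot 35826 = 322434$)
$W{\left(U \right)} = 7 + U$
$G = -10237$ ($G = 8497 - 18734 = -10237$)
$\frac{28307}{W{\left(-153 \right)}} + \frac{1}{G T} = \frac{28307}{7 - 153} + \frac{1}{\left(-10237\right) 322434} = \frac{28307}{-146} - \frac{1}{3300756858} = 28307 \left(- \frac{1}{146}\right) - \frac{1}{3300756858} = - \frac{28307}{146} - \frac{1}{3300756858} = - \frac{23358631094888}{120477625317}$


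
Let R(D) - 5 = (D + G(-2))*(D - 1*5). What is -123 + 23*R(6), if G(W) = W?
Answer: 84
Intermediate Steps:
R(D) = 5 + (-5 + D)*(-2 + D) (R(D) = 5 + (D - 2)*(D - 1*5) = 5 + (-2 + D)*(D - 5) = 5 + (-2 + D)*(-5 + D) = 5 + (-5 + D)*(-2 + D))
-123 + 23*R(6) = -123 + 23*(15 + 6² - 7*6) = -123 + 23*(15 + 36 - 42) = -123 + 23*9 = -123 + 207 = 84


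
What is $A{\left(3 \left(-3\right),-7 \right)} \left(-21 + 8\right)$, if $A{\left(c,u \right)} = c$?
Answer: $117$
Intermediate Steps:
$A{\left(3 \left(-3\right),-7 \right)} \left(-21 + 8\right) = 3 \left(-3\right) \left(-21 + 8\right) = \left(-9\right) \left(-13\right) = 117$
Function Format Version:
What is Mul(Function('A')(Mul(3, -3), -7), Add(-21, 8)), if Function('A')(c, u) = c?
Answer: 117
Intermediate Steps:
Mul(Function('A')(Mul(3, -3), -7), Add(-21, 8)) = Mul(Mul(3, -3), Add(-21, 8)) = Mul(-9, -13) = 117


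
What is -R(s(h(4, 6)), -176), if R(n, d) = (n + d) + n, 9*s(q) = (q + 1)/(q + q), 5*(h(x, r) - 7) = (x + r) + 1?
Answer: 24271/138 ≈ 175.88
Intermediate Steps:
h(x, r) = 36/5 + r/5 + x/5 (h(x, r) = 7 + ((x + r) + 1)/5 = 7 + ((r + x) + 1)/5 = 7 + (1 + r + x)/5 = 7 + (⅕ + r/5 + x/5) = 36/5 + r/5 + x/5)
s(q) = (1 + q)/(18*q) (s(q) = ((q + 1)/(q + q))/9 = ((1 + q)/((2*q)))/9 = ((1 + q)*(1/(2*q)))/9 = ((1 + q)/(2*q))/9 = (1 + q)/(18*q))
R(n, d) = d + 2*n (R(n, d) = (d + n) + n = d + 2*n)
-R(s(h(4, 6)), -176) = -(-176 + 2*((1 + (36/5 + (⅕)*6 + (⅕)*4))/(18*(36/5 + (⅕)*6 + (⅕)*4)))) = -(-176 + 2*((1 + (36/5 + 6/5 + ⅘))/(18*(36/5 + 6/5 + ⅘)))) = -(-176 + 2*((1 + 46/5)/(18*(46/5)))) = -(-176 + 2*((1/18)*(5/46)*(51/5))) = -(-176 + 2*(17/276)) = -(-176 + 17/138) = -1*(-24271/138) = 24271/138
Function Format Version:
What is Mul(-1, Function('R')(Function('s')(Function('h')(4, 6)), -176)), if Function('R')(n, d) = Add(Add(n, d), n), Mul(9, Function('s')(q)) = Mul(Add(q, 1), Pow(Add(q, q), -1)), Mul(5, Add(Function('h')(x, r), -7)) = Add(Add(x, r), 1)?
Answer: Rational(24271, 138) ≈ 175.88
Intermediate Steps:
Function('h')(x, r) = Add(Rational(36, 5), Mul(Rational(1, 5), r), Mul(Rational(1, 5), x)) (Function('h')(x, r) = Add(7, Mul(Rational(1, 5), Add(Add(x, r), 1))) = Add(7, Mul(Rational(1, 5), Add(Add(r, x), 1))) = Add(7, Mul(Rational(1, 5), Add(1, r, x))) = Add(7, Add(Rational(1, 5), Mul(Rational(1, 5), r), Mul(Rational(1, 5), x))) = Add(Rational(36, 5), Mul(Rational(1, 5), r), Mul(Rational(1, 5), x)))
Function('s')(q) = Mul(Rational(1, 18), Pow(q, -1), Add(1, q)) (Function('s')(q) = Mul(Rational(1, 9), Mul(Add(q, 1), Pow(Add(q, q), -1))) = Mul(Rational(1, 9), Mul(Add(1, q), Pow(Mul(2, q), -1))) = Mul(Rational(1, 9), Mul(Add(1, q), Mul(Rational(1, 2), Pow(q, -1)))) = Mul(Rational(1, 9), Mul(Rational(1, 2), Pow(q, -1), Add(1, q))) = Mul(Rational(1, 18), Pow(q, -1), Add(1, q)))
Function('R')(n, d) = Add(d, Mul(2, n)) (Function('R')(n, d) = Add(Add(d, n), n) = Add(d, Mul(2, n)))
Mul(-1, Function('R')(Function('s')(Function('h')(4, 6)), -176)) = Mul(-1, Add(-176, Mul(2, Mul(Rational(1, 18), Pow(Add(Rational(36, 5), Mul(Rational(1, 5), 6), Mul(Rational(1, 5), 4)), -1), Add(1, Add(Rational(36, 5), Mul(Rational(1, 5), 6), Mul(Rational(1, 5), 4))))))) = Mul(-1, Add(-176, Mul(2, Mul(Rational(1, 18), Pow(Add(Rational(36, 5), Rational(6, 5), Rational(4, 5)), -1), Add(1, Add(Rational(36, 5), Rational(6, 5), Rational(4, 5))))))) = Mul(-1, Add(-176, Mul(2, Mul(Rational(1, 18), Pow(Rational(46, 5), -1), Add(1, Rational(46, 5)))))) = Mul(-1, Add(-176, Mul(2, Mul(Rational(1, 18), Rational(5, 46), Rational(51, 5))))) = Mul(-1, Add(-176, Mul(2, Rational(17, 276)))) = Mul(-1, Add(-176, Rational(17, 138))) = Mul(-1, Rational(-24271, 138)) = Rational(24271, 138)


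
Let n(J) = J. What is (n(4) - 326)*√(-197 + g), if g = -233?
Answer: -322*I*√430 ≈ -6677.1*I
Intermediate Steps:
(n(4) - 326)*√(-197 + g) = (4 - 326)*√(-197 - 233) = -322*I*√430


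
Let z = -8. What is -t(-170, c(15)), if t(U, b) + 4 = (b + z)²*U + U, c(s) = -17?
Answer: 106424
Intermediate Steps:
t(U, b) = -4 + U + U*(-8 + b)² (t(U, b) = -4 + ((b - 8)²*U + U) = -4 + ((-8 + b)²*U + U) = -4 + (U*(-8 + b)² + U) = -4 + (U + U*(-8 + b)²) = -4 + U + U*(-8 + b)²)
-t(-170, c(15)) = -(-4 - 170 - 170*(-8 - 17)²) = -(-4 - 170 - 170*(-25)²) = -(-4 - 170 - 170*625) = -(-4 - 170 - 106250) = -1*(-106424) = 106424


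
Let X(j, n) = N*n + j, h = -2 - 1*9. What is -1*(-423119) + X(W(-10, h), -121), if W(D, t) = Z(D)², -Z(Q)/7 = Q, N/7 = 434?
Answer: 60421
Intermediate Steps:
N = 3038 (N = 7*434 = 3038)
h = -11 (h = -2 - 9 = -11)
Z(Q) = -7*Q
W(D, t) = 49*D² (W(D, t) = (-7*D)² = 49*D²)
X(j, n) = j + 3038*n (X(j, n) = 3038*n + j = j + 3038*n)
-1*(-423119) + X(W(-10, h), -121) = -1*(-423119) + (49*(-10)² + 3038*(-121)) = 423119 + (49*100 - 367598) = 423119 + (4900 - 367598) = 423119 - 362698 = 60421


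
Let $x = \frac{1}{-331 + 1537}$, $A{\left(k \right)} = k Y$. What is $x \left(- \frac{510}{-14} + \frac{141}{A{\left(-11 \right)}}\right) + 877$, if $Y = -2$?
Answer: $\frac{18098505}{20636} \approx 877.04$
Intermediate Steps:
$A{\left(k \right)} = - 2 k$ ($A{\left(k \right)} = k \left(-2\right) = - 2 k$)
$x = \frac{1}{1206} \approx 0.00082919$
$x \left(- \frac{510}{-14} + \frac{141}{A{\left(-11 \right)}}\right) + 877 = \frac{- \frac{510}{-14} + \frac{141}{\left(-2\right) \left(-11\right)}}{1206} + 877 = \frac{\left(-510\right) \left(- \frac{1}{14}\right) + \frac{141}{22}}{1206} + 877 = \frac{\frac{255}{7} + 141 \cdot \frac{1}{22}}{1206} + 877 = \frac{\frac{255}{7} + \frac{141}{22}}{1206} + 877 = \frac{1}{1206} \cdot \frac{6597}{154} + 877 = \frac{733}{20636} + 877 = \frac{18098505}{20636}$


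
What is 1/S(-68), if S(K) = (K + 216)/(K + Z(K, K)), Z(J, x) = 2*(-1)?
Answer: -35/74 ≈ -0.47297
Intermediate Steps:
Z(J, x) = -2
S(K) = (216 + K)/(-2 + K) (S(K) = (K + 216)/(K - 2) = (216 + K)/(-2 + K))
1/S(-68) = 1/((216 - 68)/(-2 - 68)) = 1/(148/(-70)) = 1/(-1/70*148) = 1/(-74/35) = -35/74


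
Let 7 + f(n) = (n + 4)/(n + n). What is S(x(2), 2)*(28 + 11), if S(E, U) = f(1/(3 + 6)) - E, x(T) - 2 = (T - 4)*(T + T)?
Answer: 1365/2 ≈ 682.50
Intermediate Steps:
x(T) = 2 + 2*T*(-4 + T) (x(T) = 2 + (T - 4)*(T + T) = 2 + (-4 + T)*(2*T) = 2 + 2*T*(-4 + T))
f(n) = -7 + (4 + n)/(2*n) (f(n) = -7 + (n + 4)/(n + n) = -7 + (4 + n)/((2*n)) = -7 + (4 + n)*(1/(2*n)) = -7 + (4 + n)/(2*n))
S(E, U) = 23/2 - E (S(E, U) = (-13/2 + 2/(1/(3 + 6))) - E = (-13/2 + 2/(1/9)) - E = (-13/2 + 2/(⅑)) - E = (-13/2 + 2*9) - E = (-13/2 + 18) - E = 23/2 - E)
S(x(2), 2)*(28 + 11) = (23/2 - (2 - 8*2 + 2*2²))*(28 + 11) = (23/2 - (2 - 16 + 2*4))*39 = (23/2 - (2 - 16 + 8))*39 = (23/2 - 1*(-6))*39 = (23/2 + 6)*39 = (35/2)*39 = 1365/2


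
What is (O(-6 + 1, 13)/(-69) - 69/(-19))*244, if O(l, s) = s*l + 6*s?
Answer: 1101416/1311 ≈ 840.13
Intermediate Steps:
O(l, s) = 6*s + l*s (O(l, s) = l*s + 6*s = 6*s + l*s)
(O(-6 + 1, 13)/(-69) - 69/(-19))*244 = ((13*(6 + (-6 + 1)))/(-69) - 69/(-19))*244 = ((13*(6 - 5))*(-1/69) - 69*(-1/19))*244 = ((13*1)*(-1/69) + 69/19)*244 = (13*(-1/69) + 69/19)*244 = (-13/69 + 69/19)*244 = (4514/1311)*244 = 1101416/1311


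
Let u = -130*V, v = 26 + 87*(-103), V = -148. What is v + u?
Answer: 10305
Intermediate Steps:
v = -8935 (v = 26 - 8961 = -8935)
u = 19240 (u = -130*(-148) = 19240)
v + u = -8935 + 19240 = 10305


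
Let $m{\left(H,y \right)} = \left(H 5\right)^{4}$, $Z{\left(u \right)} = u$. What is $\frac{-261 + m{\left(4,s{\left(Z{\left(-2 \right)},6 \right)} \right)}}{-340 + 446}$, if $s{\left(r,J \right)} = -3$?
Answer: $\frac{159739}{106} \approx 1507.0$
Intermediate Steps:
$m{\left(H,y \right)} = 625 H^{4}$ ($m{\left(H,y \right)} = \left(5 H\right)^{4} = 625 H^{4}$)
$\frac{-261 + m{\left(4,s{\left(Z{\left(-2 \right)},6 \right)} \right)}}{-340 + 446} = \frac{-261 + 625 \cdot 4^{4}}{-340 + 446} = \frac{-261 + 625 \cdot 256}{106} = \left(-261 + 160000\right) \frac{1}{106} = 159739 \cdot \frac{1}{106} = \frac{159739}{106}$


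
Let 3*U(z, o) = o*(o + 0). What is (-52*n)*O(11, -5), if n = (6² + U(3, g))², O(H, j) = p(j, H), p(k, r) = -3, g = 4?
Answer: 799552/3 ≈ 2.6652e+5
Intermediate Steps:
U(z, o) = o²/3 (U(z, o) = (o*(o + 0))/3 = (o*o)/3 = o²/3)
O(H, j) = -3
n = 15376/9 (n = (6² + (⅓)*4²)² = (36 + (⅓)*16)² = (36 + 16/3)² = (124/3)² = 15376/9 ≈ 1708.4)
(-52*n)*O(11, -5) = -52*15376/9*(-3) = -799552/9*(-3) = 799552/3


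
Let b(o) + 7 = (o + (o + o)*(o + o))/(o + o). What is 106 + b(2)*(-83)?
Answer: 627/2 ≈ 313.50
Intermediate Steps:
b(o) = -7 + (o + 4*o**2)/(2*o) (b(o) = -7 + (o + (o + o)*(o + o))/(o + o) = -7 + (o + (2*o)*(2*o))/((2*o)) = -7 + (o + 4*o**2)*(1/(2*o)) = -7 + (o + 4*o**2)/(2*o))
106 + b(2)*(-83) = 106 + (-13/2 + 2*2)*(-83) = 106 + (-13/2 + 4)*(-83) = 106 - 5/2*(-83) = 106 + 415/2 = 627/2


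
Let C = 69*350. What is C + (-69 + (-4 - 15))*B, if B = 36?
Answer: 20982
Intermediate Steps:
C = 24150
C + (-69 + (-4 - 15))*B = 24150 + (-69 + (-4 - 15))*36 = 24150 + (-69 - 19)*36 = 24150 - 88*36 = 24150 - 3168 = 20982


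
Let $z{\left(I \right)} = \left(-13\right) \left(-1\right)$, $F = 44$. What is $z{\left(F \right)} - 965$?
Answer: $-952$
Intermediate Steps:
$z{\left(I \right)} = 13$
$z{\left(F \right)} - 965 = 13 - 965 = -952$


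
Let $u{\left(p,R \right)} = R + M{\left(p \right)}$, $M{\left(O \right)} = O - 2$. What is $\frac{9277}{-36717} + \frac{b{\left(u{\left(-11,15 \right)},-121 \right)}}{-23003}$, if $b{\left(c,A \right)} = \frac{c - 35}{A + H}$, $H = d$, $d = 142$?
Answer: $- \frac{1493387930}{5912208057} \approx -0.25259$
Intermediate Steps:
$M{\left(O \right)} = -2 + O$
$H = 142$
$u{\left(p,R \right)} = -2 + R + p$ ($u{\left(p,R \right)} = R + \left(-2 + p\right) = -2 + R + p$)
$b{\left(c,A \right)} = \frac{-35 + c}{142 + A}$ ($b{\left(c,A \right)} = \frac{c - 35}{A + 142} = \frac{-35 + c}{142 + A}$)
$\frac{9277}{-36717} + \frac{b{\left(u{\left(-11,15 \right)},-121 \right)}}{-23003} = \frac{9277}{-36717} + \frac{\frac{1}{142 - 121} \left(-35 - -2\right)}{-23003} = 9277 \left(- \frac{1}{36717}\right) + \frac{-35 + 2}{21} \left(- \frac{1}{23003}\right) = - \frac{9277}{36717} + \frac{1}{21} \left(-33\right) \left(- \frac{1}{23003}\right) = - \frac{9277}{36717} - - \frac{11}{161021} = - \frac{9277}{36717} + \frac{11}{161021} = - \frac{1493387930}{5912208057}$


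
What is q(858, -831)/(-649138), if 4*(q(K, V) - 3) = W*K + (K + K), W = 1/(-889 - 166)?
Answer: -911091/1369681180 ≈ -0.00066519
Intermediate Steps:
W = -1/1055 (W = 1/(-1055) = -1/1055 ≈ -0.00094787)
q(K, V) = 3 + 2109*K/4220 (q(K, V) = 3 + (-K/1055 + (K + K))/4 = 3 + (-K/1055 + 2*K)/4 = 3 + (2109*K/1055)/4 = 3 + 2109*K/4220)
q(858, -831)/(-649138) = (3 + (2109/4220)*858)/(-649138) = (3 + 904761/2110)*(-1/649138) = (911091/2110)*(-1/649138) = -911091/1369681180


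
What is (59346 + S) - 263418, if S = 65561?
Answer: -138511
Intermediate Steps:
(59346 + S) - 263418 = (59346 + 65561) - 263418 = 124907 - 263418 = -138511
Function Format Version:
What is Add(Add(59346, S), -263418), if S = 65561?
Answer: -138511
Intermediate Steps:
Add(Add(59346, S), -263418) = Add(Add(59346, 65561), -263418) = Add(124907, -263418) = -138511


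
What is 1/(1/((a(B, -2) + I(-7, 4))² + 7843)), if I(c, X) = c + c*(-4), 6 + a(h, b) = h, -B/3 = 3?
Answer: 7879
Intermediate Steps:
B = -9 (B = -3*3 = -9)
a(h, b) = -6 + h
I(c, X) = -3*c (I(c, X) = c - 4*c = -3*c)
1/(1/((a(B, -2) + I(-7, 4))² + 7843)) = 1/(1/(((-6 - 9) - 3*(-7))² + 7843)) = 1/(1/((-15 + 21)² + 7843)) = 1/(1/(6² + 7843)) = 1/(1/(36 + 7843)) = 1/(1/7879) = 7879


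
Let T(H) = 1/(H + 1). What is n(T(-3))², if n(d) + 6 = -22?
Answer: 784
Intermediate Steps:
T(H) = 1/(1 + H)
n(d) = -28 (n(d) = -6 - 22 = -28)
n(T(-3))² = (-28)² = 784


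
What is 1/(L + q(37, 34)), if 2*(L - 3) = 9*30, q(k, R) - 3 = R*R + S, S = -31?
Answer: 1/1266 ≈ 0.00078989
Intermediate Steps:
q(k, R) = -28 + R² (q(k, R) = 3 + (R*R - 31) = 3 + (R² - 31) = 3 + (-31 + R²) = -28 + R²)
L = 138 (L = 3 + (9*30)/2 = 3 + (½)*270 = 3 + 135 = 138)
1/(L + q(37, 34)) = 1/(138 + (-28 + 34²)) = 1/(138 + (-28 + 1156)) = 1/(138 + 1128) = 1/1266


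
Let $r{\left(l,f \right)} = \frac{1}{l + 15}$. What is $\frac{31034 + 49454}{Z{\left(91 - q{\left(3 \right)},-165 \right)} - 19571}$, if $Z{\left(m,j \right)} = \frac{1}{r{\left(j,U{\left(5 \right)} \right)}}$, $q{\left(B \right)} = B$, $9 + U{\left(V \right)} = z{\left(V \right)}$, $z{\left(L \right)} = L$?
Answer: $- \frac{80488}{19721} \approx -4.0813$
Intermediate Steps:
$U{\left(V \right)} = -9 + V$
$r{\left(l,f \right)} = \frac{1}{15 + l}$
$Z{\left(m,j \right)} = 15 + j$ ($Z{\left(m,j \right)} = \frac{1}{\frac{1}{15 + j}} = 15 + j$)
$\frac{31034 + 49454}{Z{\left(91 - q{\left(3 \right)},-165 \right)} - 19571} = \frac{31034 + 49454}{\left(15 - 165\right) - 19571} = \frac{80488}{-150 - 19571} = \frac{80488}{-19721} = 80488 \left(- \frac{1}{19721}\right) = - \frac{80488}{19721}$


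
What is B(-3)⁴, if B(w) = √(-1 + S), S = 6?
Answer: 25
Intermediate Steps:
B(w) = √5 (B(w) = √(-1 + 6) = √5)
B(-3)⁴ = (√5)⁴ = 25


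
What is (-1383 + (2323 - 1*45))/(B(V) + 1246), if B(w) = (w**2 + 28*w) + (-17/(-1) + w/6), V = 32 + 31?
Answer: 1790/14013 ≈ 0.12774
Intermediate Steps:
V = 63
B(w) = 17 + w**2 + 169*w/6 (B(w) = (w**2 + 28*w) + (-17*(-1) + w*(1/6)) = (w**2 + 28*w) + (17 + w/6) = 17 + w**2 + 169*w/6)
(-1383 + (2323 - 1*45))/(B(V) + 1246) = (-1383 + (2323 - 1*45))/((17 + 63**2 + (169/6)*63) + 1246) = (-1383 + (2323 - 45))/((17 + 3969 + 3549/2) + 1246) = (-1383 + 2278)/(11521/2 + 1246) = 895/(14013/2) = 895*(2/14013) = 1790/14013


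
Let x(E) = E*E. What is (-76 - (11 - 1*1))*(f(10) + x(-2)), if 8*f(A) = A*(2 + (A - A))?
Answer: -559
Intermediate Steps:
f(A) = A/4 (f(A) = (A*(2 + (A - A)))/8 = (A*(2 + 0))/8 = (A*2)/8 = (2*A)/8 = A/4)
x(E) = E²
(-76 - (11 - 1*1))*(f(10) + x(-2)) = (-76 - (11 - 1*1))*((¼)*10 + (-2)²) = (-76 - (11 - 1))*(5/2 + 4) = (-76 - 1*10)*(13/2) = (-76 - 10)*(13/2) = -86*13/2 = -559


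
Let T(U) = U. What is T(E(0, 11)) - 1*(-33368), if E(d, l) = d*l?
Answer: 33368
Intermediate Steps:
T(E(0, 11)) - 1*(-33368) = 0*11 - 1*(-33368) = 0 + 33368 = 33368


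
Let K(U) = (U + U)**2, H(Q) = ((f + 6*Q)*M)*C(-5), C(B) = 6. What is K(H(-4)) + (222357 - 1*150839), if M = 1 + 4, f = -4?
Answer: 2893918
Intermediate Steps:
M = 5
H(Q) = -120 + 180*Q (H(Q) = ((-4 + 6*Q)*5)*6 = (-20 + 30*Q)*6 = -120 + 180*Q)
K(U) = 4*U**2 (K(U) = (2*U)**2 = 4*U**2)
K(H(-4)) + (222357 - 1*150839) = 4*(-120 + 180*(-4))**2 + (222357 - 1*150839) = 4*(-120 - 720)**2 + (222357 - 150839) = 4*(-840)**2 + 71518 = 4*705600 + 71518 = 2822400 + 71518 = 2893918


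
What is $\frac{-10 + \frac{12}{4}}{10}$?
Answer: $- \frac{7}{10} \approx -0.7$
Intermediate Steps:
$\frac{-10 + \frac{12}{4}}{10} = \frac{-10 + 12 \cdot \frac{1}{4}}{10} = \frac{-10 + 3}{10} = \frac{1}{10} \left(-7\right) = - \frac{7}{10}$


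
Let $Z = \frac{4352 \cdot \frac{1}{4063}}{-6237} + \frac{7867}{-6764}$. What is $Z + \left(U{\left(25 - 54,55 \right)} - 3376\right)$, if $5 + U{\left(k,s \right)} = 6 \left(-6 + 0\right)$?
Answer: $- \frac{34464346134149}{10082709252} \approx -3418.2$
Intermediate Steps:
$U{\left(k,s \right)} = -41$ ($U{\left(k,s \right)} = -5 + 6 \left(-6 + 0\right) = -5 + 6 \left(-6\right) = -5 - 36 = -41$)
$Z = - \frac{11728620065}{10082709252}$ ($Z = 4352 \cdot \frac{1}{4063} \left(- \frac{1}{6237}\right) + 7867 \left(- \frac{1}{6764}\right) = \frac{256}{239} \left(- \frac{1}{6237}\right) - \frac{7867}{6764} = - \frac{256}{1490643} - \frac{7867}{6764} = - \frac{11728620065}{10082709252} \approx -1.1632$)
$Z + \left(U{\left(25 - 54,55 \right)} - 3376\right) = - \frac{11728620065}{10082709252} - 3417 = - \frac{34464346134149}{10082709252}$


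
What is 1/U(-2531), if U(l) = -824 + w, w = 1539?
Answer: 1/715 ≈ 0.0013986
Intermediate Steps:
U(l) = 715 (U(l) = -824 + 1539 = 715)
1/U(-2531) = 1/715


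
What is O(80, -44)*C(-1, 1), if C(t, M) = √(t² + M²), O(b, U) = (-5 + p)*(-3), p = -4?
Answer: 27*√2 ≈ 38.184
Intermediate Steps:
O(b, U) = 27 (O(b, U) = (-5 - 4)*(-3) = -9*(-3) = 27)
C(t, M) = √(M² + t²)
O(80, -44)*C(-1, 1) = 27*√(1² + (-1)²) = 27*√(1 + 1) = 27*√2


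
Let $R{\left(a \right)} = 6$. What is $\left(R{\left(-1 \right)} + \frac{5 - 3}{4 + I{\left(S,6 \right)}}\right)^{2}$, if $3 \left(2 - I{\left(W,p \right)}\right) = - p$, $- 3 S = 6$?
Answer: $\frac{625}{16} \approx 39.063$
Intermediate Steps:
$S = -2$ ($S = \left(- \frac{1}{3}\right) 6 = -2$)
$I{\left(W,p \right)} = 2 + \frac{p}{3}$ ($I{\left(W,p \right)} = 2 - \frac{\left(-1\right) p}{3} = 2 + \frac{p}{3}$)
$\left(R{\left(-1 \right)} + \frac{5 - 3}{4 + I{\left(S,6 \right)}}\right)^{2} = \left(6 + \frac{5 - 3}{4 + \left(2 + \frac{1}{3} \cdot 6\right)}\right)^{2} = \left(6 + \frac{2}{4 + \left(2 + 2\right)}\right)^{2} = \left(6 + \frac{2}{4 + 4}\right)^{2} = \left(6 + \frac{2}{8}\right)^{2} = \left(6 + 2 \cdot \frac{1}{8}\right)^{2} = \left(6 + \frac{1}{4}\right)^{2} = \left(\frac{25}{4}\right)^{2} = \frac{625}{16}$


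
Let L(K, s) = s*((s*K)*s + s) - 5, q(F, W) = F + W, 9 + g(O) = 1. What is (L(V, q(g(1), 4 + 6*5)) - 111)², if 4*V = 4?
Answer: 328914496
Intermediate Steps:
g(O) = -8 (g(O) = -9 + 1 = -8)
V = 1 (V = (¼)*4 = 1)
L(K, s) = -5 + s*(s + K*s²) (L(K, s) = s*((K*s)*s + s) - 5 = s*(K*s² + s) - 5 = s*(s + K*s²) - 5 = -5 + s*(s + K*s²))
(L(V, q(g(1), 4 + 6*5)) - 111)² = ((-5 + (-8 + (4 + 6*5))² + 1*(-8 + (4 + 6*5))³) - 111)² = ((-5 + (-8 + (4 + 30))² + 1*(-8 + (4 + 30))³) - 111)² = ((-5 + (-8 + 34)² + 1*(-8 + 34)³) - 111)² = ((-5 + 26² + 1*26³) - 111)² = ((-5 + 676 + 1*17576) - 111)² = ((-5 + 676 + 17576) - 111)² = (18247 - 111)² = 18136² = 328914496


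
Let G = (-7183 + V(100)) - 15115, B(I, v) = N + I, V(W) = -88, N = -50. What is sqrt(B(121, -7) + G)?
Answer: I*sqrt(22315) ≈ 149.38*I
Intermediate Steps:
B(I, v) = -50 + I
G = -22386 (G = (-7183 - 88) - 15115 = -7271 - 15115 = -22386)
sqrt(B(121, -7) + G) = sqrt((-50 + 121) - 22386) = sqrt(71 - 22386) = sqrt(-22315) = I*sqrt(22315)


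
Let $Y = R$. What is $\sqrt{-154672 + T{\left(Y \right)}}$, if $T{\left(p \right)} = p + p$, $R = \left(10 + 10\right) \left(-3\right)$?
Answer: $2 i \sqrt{38698} \approx 393.44 i$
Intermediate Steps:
$R = -60$ ($R = 20 \left(-3\right) = -60$)
$Y = -60$
$T{\left(p \right)} = 2 p$
$\sqrt{-154672 + T{\left(Y \right)}} = \sqrt{-154672 + 2 \left(-60\right)} = \sqrt{-154672 - 120} = \sqrt{-154792} = 2 i \sqrt{38698}$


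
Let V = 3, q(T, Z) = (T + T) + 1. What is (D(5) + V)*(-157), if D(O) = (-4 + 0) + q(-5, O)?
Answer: 1570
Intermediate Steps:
q(T, Z) = 1 + 2*T (q(T, Z) = 2*T + 1 = 1 + 2*T)
D(O) = -13 (D(O) = (-4 + 0) + (1 + 2*(-5)) = -4 + (1 - 10) = -4 - 9 = -13)
(D(5) + V)*(-157) = (-13 + 3)*(-157) = -10*(-157) = 1570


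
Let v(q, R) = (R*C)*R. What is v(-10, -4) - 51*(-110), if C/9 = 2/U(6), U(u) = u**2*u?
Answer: 16834/3 ≈ 5611.3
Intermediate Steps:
U(u) = u**3
C = 1/12 (C = 9*(2/(6**3)) = 9*(2/216) = 9*(2*(1/216)) = 9*(1/108) = 1/12 ≈ 0.083333)
v(q, R) = R**2/12 (v(q, R) = (R*(1/12))*R = (R/12)*R = R**2/12)
v(-10, -4) - 51*(-110) = (1/12)*(-4)**2 - 51*(-110) = (1/12)*16 + 5610 = 4/3 + 5610 = 16834/3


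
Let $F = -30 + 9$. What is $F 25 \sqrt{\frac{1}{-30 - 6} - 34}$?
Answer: $- \frac{6125 i}{2} \approx - 3062.5 i$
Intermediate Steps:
$F = -21$
$F 25 \sqrt{\frac{1}{-30 - 6} - 34} = \left(-21\right) 25 \sqrt{\frac{1}{-30 - 6} - 34} = - 525 \sqrt{\frac{1}{-36} - 34} = - 525 \sqrt{- \frac{1}{36} - 34} = - 525 \sqrt{- \frac{1225}{36}} = - 525 \frac{35 i}{6} = - \frac{6125 i}{2}$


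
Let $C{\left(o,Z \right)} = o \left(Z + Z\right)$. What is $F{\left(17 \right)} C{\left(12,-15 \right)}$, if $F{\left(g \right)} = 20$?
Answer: $-7200$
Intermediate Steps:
$C{\left(o,Z \right)} = 2 Z o$ ($C{\left(o,Z \right)} = o 2 Z = 2 Z o$)
$F{\left(17 \right)} C{\left(12,-15 \right)} = 20 \cdot 2 \left(-15\right) 12 = 20 \left(-360\right) = -7200$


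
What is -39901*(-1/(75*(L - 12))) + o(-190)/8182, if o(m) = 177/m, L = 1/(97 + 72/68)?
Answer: -20680620545257/466070856900 ≈ -44.372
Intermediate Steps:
L = 17/1667 (L = 1/(97 + 72*(1/68)) = 1/(97 + 18/17) = 1/(1667/17) = 17/1667 ≈ 0.010198)
-39901*(-1/(75*(L - 12))) + o(-190)/8182 = -39901*(-1/(75*(17/1667 - 12))) + (177/(-190))/8182 = -39901/((-19987/1667*(-75))) + (177*(-1/190))*(1/8182) = -39901/1499025/1667 - 177/190*1/8182 = -39901*1667/1499025 - 177/1554580 = -66514967/1499025 - 177/1554580 = -20680620545257/466070856900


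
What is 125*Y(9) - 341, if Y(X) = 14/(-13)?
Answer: -6183/13 ≈ -475.62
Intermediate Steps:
Y(X) = -14/13 (Y(X) = 14*(-1/13) = -14/13)
125*Y(9) - 341 = 125*(-14/13) - 341 = -1750/13 - 341 = -6183/13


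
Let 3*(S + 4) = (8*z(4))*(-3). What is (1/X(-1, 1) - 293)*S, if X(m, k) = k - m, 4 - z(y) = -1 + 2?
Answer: 8190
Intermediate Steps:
z(y) = 3 (z(y) = 4 - (-1 + 2) = 4 - 1*1 = 4 - 1 = 3)
S = -28 (S = -4 + ((8*3)*(-3))/3 = -4 + (24*(-3))/3 = -4 + (1/3)*(-72) = -4 - 24 = -28)
(1/X(-1, 1) - 293)*S = (1/(1 - 1*(-1)) - 293)*(-28) = (1/(1 + 1) - 293)*(-28) = (1/2 - 293)*(-28) = -585/2*(-28) = 8190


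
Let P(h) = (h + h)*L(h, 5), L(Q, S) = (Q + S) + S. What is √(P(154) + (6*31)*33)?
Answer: 5*√2266 ≈ 238.01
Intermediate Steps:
L(Q, S) = Q + 2*S
P(h) = 2*h*(10 + h) (P(h) = (h + h)*(h + 2*5) = (2*h)*(h + 10) = (2*h)*(10 + h) = 2*h*(10 + h))
√(P(154) + (6*31)*33) = √(2*154*(10 + 154) + (6*31)*33) = √(2*154*164 + 186*33) = √(50512 + 6138) = √56650 = 5*√2266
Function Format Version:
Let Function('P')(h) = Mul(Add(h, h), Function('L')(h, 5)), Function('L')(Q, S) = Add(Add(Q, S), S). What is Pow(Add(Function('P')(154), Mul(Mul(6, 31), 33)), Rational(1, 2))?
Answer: Mul(5, Pow(2266, Rational(1, 2))) ≈ 238.01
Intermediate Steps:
Function('L')(Q, S) = Add(Q, Mul(2, S))
Function('P')(h) = Mul(2, h, Add(10, h)) (Function('P')(h) = Mul(Add(h, h), Add(h, Mul(2, 5))) = Mul(Mul(2, h), Add(h, 10)) = Mul(Mul(2, h), Add(10, h)) = Mul(2, h, Add(10, h)))
Pow(Add(Function('P')(154), Mul(Mul(6, 31), 33)), Rational(1, 2)) = Pow(Add(Mul(2, 154, Add(10, 154)), Mul(Mul(6, 31), 33)), Rational(1, 2)) = Pow(Add(Mul(2, 154, 164), Mul(186, 33)), Rational(1, 2)) = Pow(Add(50512, 6138), Rational(1, 2)) = Pow(56650, Rational(1, 2)) = Mul(5, Pow(2266, Rational(1, 2)))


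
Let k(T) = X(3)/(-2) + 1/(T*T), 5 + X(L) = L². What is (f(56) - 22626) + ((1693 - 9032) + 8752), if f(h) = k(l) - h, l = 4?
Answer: -340335/16 ≈ -21271.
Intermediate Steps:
X(L) = -5 + L²
k(T) = -2 + T⁻² (k(T) = (-5 + 3²)/(-2) + 1/(T*T) = (-5 + 9)*(-½) + T⁻² = 4*(-½) + T⁻² = -2 + T⁻²)
f(h) = -31/16 - h (f(h) = (-2 + 4⁻²) - h = (-2 + 1/16) - h = -31/16 - h)
(f(56) - 22626) + ((1693 - 9032) + 8752) = ((-31/16 - 1*56) - 22626) + ((1693 - 9032) + 8752) = ((-31/16 - 56) - 22626) + (-7339 + 8752) = (-927/16 - 22626) + 1413 = -362943/16 + 1413 = -340335/16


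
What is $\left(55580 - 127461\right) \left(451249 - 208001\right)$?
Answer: $-17484909488$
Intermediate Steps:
$\left(55580 - 127461\right) \left(451249 - 208001\right) = \left(-71881\right) 243248 = -17484909488$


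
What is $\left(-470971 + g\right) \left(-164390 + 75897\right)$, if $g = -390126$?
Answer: $76201056821$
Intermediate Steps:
$\left(-470971 + g\right) \left(-164390 + 75897\right) = \left(-470971 - 390126\right) \left(-164390 + 75897\right) = \left(-861097\right) \left(-88493\right) = 76201056821$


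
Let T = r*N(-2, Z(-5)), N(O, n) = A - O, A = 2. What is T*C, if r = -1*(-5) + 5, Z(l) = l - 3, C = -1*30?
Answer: -1200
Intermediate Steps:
C = -30
Z(l) = -3 + l
N(O, n) = 2 - O
r = 10 (r = 5 + 5 = 10)
T = 40 (T = 10*(2 - 1*(-2)) = 10*(2 + 2) = 10*4 = 40)
T*C = 40*(-30) = -1200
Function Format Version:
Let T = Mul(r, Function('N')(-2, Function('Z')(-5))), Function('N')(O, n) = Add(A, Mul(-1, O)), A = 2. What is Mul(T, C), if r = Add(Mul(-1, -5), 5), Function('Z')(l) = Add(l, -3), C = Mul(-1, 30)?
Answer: -1200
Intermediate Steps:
C = -30
Function('Z')(l) = Add(-3, l)
Function('N')(O, n) = Add(2, Mul(-1, O))
r = 10 (r = Add(5, 5) = 10)
T = 40 (T = Mul(10, Add(2, Mul(-1, -2))) = Mul(10, Add(2, 2)) = Mul(10, 4) = 40)
Mul(T, C) = Mul(40, -30) = -1200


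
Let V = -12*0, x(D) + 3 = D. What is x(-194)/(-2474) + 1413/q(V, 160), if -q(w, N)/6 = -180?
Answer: 206029/148440 ≈ 1.3880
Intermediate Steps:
x(D) = -3 + D
V = 0
q(w, N) = 1080 (q(w, N) = -6*(-180) = 1080)
x(-194)/(-2474) + 1413/q(V, 160) = (-3 - 194)/(-2474) + 1413/1080 = -197*(-1/2474) + 1413*(1/1080) = 197/2474 + 157/120 = 206029/148440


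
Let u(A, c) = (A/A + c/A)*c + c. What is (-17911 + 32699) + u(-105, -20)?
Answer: 309628/21 ≈ 14744.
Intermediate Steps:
u(A, c) = c + c*(1 + c/A) (u(A, c) = (1 + c/A)*c + c = c*(1 + c/A) + c = c + c*(1 + c/A))
(-17911 + 32699) + u(-105, -20) = (-17911 + 32699) - 20*(-20 + 2*(-105))/(-105) = 14788 - 20*(-1/105)*(-20 - 210) = 14788 - 20*(-1/105)*(-230) = 14788 - 920/21 = 309628/21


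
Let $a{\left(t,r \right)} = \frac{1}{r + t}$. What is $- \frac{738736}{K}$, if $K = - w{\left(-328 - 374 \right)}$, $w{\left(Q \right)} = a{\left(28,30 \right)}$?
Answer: $42846688$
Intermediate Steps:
$w{\left(Q \right)} = \frac{1}{58}$ ($w{\left(Q \right)} = \frac{1}{30 + 28} = \frac{1}{58}$)
$K = - \frac{1}{58}$ ($K = \left(-1\right) \frac{1}{58} = - \frac{1}{58} \approx -0.017241$)
$- \frac{738736}{K} = - \frac{738736}{- \frac{1}{58}} = \left(-738736\right) \left(-58\right) = 42846688$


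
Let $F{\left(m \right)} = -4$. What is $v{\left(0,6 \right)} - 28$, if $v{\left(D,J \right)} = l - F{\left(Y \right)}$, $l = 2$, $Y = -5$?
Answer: $-22$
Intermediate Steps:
$v{\left(D,J \right)} = 6$ ($v{\left(D,J \right)} = 2 - -4 = 2 + 4 = 6$)
$v{\left(0,6 \right)} - 28 = 6 - 28 = -22$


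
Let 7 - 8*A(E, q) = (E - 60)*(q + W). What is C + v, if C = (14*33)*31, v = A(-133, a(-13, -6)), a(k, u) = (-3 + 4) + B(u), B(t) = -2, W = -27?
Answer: 109179/8 ≈ 13647.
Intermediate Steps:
a(k, u) = -1 (a(k, u) = (-3 + 4) - 2 = 1 - 2 = -1)
A(E, q) = 7/8 - (-60 + E)*(-27 + q)/8 (A(E, q) = 7/8 - (E - 60)*(q - 27)/8 = 7/8 - (-60 + E)*(-27 + q)/8)
v = -5397/8 (v = -1613/8 + (15/2)*(-1) + (27/8)*(-133) - ⅛*(-133)*(-1) = -1613/8 - 15/2 - 3591/8 - 133/8 = -5397/8 ≈ -674.63)
C = 14322 (C = 462*31 = 14322)
C + v = 14322 - 5397/8 = 109179/8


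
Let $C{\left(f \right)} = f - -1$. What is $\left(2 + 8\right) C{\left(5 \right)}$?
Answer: $60$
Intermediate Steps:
$C{\left(f \right)} = 1 + f$ ($C{\left(f \right)} = f + 1 = 1 + f$)
$\left(2 + 8\right) C{\left(5 \right)} = \left(2 + 8\right) \left(1 + 5\right) = 10 \cdot 6 = 60$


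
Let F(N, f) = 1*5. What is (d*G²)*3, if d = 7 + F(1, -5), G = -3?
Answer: 324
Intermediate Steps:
F(N, f) = 5
d = 12 (d = 7 + 5 = 12)
(d*G²)*3 = (12*(-3)²)*3 = (12*9)*3 = 108*3 = 324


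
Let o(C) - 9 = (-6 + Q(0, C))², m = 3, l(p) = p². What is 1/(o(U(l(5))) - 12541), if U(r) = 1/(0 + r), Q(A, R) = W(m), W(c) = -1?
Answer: -1/12483 ≈ -8.0109e-5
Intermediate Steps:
Q(A, R) = -1
U(r) = 1/r
o(C) = 58 (o(C) = 9 + (-6 - 1)² = 9 + (-7)² = 9 + 49 = 58)
1/(o(U(l(5))) - 12541) = 1/(58 - 12541) = 1/(-12483) = -1/12483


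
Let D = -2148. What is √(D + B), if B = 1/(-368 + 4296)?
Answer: I*√8285470826/1964 ≈ 46.346*I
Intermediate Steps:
B = 1/3928 ≈ 0.00025458
√(D + B) = √(-2148 + 1/3928) = √(-8437343/3928) = I*√8285470826/1964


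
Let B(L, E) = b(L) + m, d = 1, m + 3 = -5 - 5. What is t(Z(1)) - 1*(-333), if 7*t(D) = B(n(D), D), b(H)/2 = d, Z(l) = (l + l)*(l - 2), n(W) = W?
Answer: 2320/7 ≈ 331.43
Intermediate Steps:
m = -13 (m = -3 + (-5 - 5) = -3 - 10 = -13)
Z(l) = 2*l*(-2 + l) (Z(l) = (2*l)*(-2 + l) = 2*l*(-2 + l))
b(H) = 2 (b(H) = 2*1 = 2)
B(L, E) = -11 (B(L, E) = 2 - 13 = -11)
t(D) = -11/7 (t(D) = (⅐)*(-11) = -11/7)
t(Z(1)) - 1*(-333) = -11/7 - 1*(-333) = -11/7 + 333 = 2320/7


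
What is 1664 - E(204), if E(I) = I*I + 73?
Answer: -40025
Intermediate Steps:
E(I) = 73 + I² (E(I) = I² + 73 = 73 + I²)
1664 - E(204) = 1664 - (73 + 204²) = 1664 - (73 + 41616) = 1664 - 1*41689 = 1664 - 41689 = -40025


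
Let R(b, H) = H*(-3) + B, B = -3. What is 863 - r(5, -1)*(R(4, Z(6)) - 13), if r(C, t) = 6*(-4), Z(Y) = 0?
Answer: 479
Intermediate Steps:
r(C, t) = -24
R(b, H) = -3 - 3*H (R(b, H) = H*(-3) - 3 = -3*H - 3 = -3 - 3*H)
863 - r(5, -1)*(R(4, Z(6)) - 13) = 863 - (-24)*((-3 - 3*0) - 13) = 863 - (-24)*((-3 + 0) - 13) = 863 - (-24)*(-3 - 13) = 863 - (-24)*(-16) = 863 - 1*384 = 863 - 384 = 479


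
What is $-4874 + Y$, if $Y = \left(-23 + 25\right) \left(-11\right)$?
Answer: $-4896$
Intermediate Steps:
$Y = -22$ ($Y = 2 \left(-11\right) = -22$)
$-4874 + Y = -4874 - 22 = -4896$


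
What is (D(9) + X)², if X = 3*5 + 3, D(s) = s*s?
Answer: 9801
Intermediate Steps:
D(s) = s²
X = 18 (X = 15 + 3 = 18)
(D(9) + X)² = (9² + 18)² = (81 + 18)² = 99² = 9801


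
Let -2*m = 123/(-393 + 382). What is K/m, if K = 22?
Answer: 484/123 ≈ 3.9350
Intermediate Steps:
m = 123/22 (m = -123/(2*(-393 + 382)) = -123/(2*(-11)) = -123*(-1)/(2*11) = -½*(-123/11) = 123/22 ≈ 5.5909)
K/m = 22/(123/22) = 22*(22/123) = 484/123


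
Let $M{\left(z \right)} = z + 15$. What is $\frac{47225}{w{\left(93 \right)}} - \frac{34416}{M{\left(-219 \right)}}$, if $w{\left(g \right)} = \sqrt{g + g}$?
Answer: $\frac{2868}{17} + \frac{47225 \sqrt{186}}{186} \approx 3631.4$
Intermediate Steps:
$M{\left(z \right)} = 15 + z$
$w{\left(g \right)} = \sqrt{2} \sqrt{g}$ ($w{\left(g \right)} = \sqrt{2 g} = \sqrt{2} \sqrt{g}$)
$\frac{47225}{w{\left(93 \right)}} - \frac{34416}{M{\left(-219 \right)}} = \frac{47225}{\sqrt{2} \sqrt{93}} - \frac{34416}{15 - 219} = \frac{47225}{\sqrt{186}} - \frac{34416}{-204} = 47225 \frac{\sqrt{186}}{186} - - \frac{2868}{17} = \frac{47225 \sqrt{186}}{186} + \frac{2868}{17} = \frac{2868}{17} + \frac{47225 \sqrt{186}}{186}$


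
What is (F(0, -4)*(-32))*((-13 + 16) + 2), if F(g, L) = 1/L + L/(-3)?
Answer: -520/3 ≈ -173.33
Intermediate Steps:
F(g, L) = 1/L - L/3 (F(g, L) = 1/L + L*(-1/3) = 1/L - L/3)
(F(0, -4)*(-32))*((-13 + 16) + 2) = ((1/(-4) - 1/3*(-4))*(-32))*((-13 + 16) + 2) = ((-1/4 + 4/3)*(-32))*(3 + 2) = ((13/12)*(-32))*5 = -104/3*5 = -520/3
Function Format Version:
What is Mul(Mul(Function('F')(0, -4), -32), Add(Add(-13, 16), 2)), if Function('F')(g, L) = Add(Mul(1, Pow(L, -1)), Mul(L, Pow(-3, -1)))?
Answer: Rational(-520, 3) ≈ -173.33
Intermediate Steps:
Function('F')(g, L) = Add(Pow(L, -1), Mul(Rational(-1, 3), L)) (Function('F')(g, L) = Add(Pow(L, -1), Mul(L, Rational(-1, 3))) = Add(Pow(L, -1), Mul(Rational(-1, 3), L)))
Mul(Mul(Function('F')(0, -4), -32), Add(Add(-13, 16), 2)) = Mul(Mul(Add(Pow(-4, -1), Mul(Rational(-1, 3), -4)), -32), Add(Add(-13, 16), 2)) = Mul(Mul(Add(Rational(-1, 4), Rational(4, 3)), -32), Add(3, 2)) = Mul(Mul(Rational(13, 12), -32), 5) = Mul(Rational(-104, 3), 5) = Rational(-520, 3)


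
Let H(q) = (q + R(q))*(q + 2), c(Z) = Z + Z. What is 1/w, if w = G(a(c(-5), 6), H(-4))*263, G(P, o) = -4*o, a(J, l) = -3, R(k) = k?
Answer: -1/16832 ≈ -5.9411e-5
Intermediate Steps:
c(Z) = 2*Z
H(q) = 2*q*(2 + q) (H(q) = (q + q)*(q + 2) = (2*q)*(2 + q) = 2*q*(2 + q))
w = -16832 (w = -8*(-4)*(2 - 4)*263 = -8*(-4)*(-2)*263 = -4*16*263 = -64*263 = -16832)
1/w = 1/(-16832) = -1/16832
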